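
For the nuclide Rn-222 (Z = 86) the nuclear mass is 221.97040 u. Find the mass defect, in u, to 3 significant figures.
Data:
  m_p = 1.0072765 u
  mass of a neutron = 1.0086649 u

The nucleus contains 86 protons and 222 − 86 = 136 neutrons.
Total constituent mass: 86 × 1.0072765 + 136 × 1.0086649 = 223.8042054 u
Δm = 223.8042054 − 221.97040 = 1.8338054 u

1.83 u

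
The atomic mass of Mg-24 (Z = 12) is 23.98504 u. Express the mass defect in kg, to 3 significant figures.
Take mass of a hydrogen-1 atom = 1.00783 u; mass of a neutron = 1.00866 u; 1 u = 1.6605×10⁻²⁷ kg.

The nucleus contains 12 protons and 24 − 12 = 12 neutrons.
Total constituent mass: 12 × 1.00783 + 12 × 1.00866 = 24.19788 u
Mass defect Δm = 24.19788 − 23.98504 = 0.21284 u
In SI units: 0.21284 u × 1.6605×10⁻²⁷ kg/u = 3.5342e-28 kg

3.53e-28 kg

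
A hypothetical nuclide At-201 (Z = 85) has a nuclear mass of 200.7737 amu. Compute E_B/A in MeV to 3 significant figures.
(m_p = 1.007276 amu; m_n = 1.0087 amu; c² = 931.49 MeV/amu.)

8.59 MeV/nucleon

Z = 85, so N = A − Z = 201 − 85 = 116.
Total constituent mass: 85 × 1.007276 + 116 × 1.0087 = 202.627660 amu
The mass defect is 202.627660 − 200.7737 = 1.853960 amu.
Converting to energy: 1.853960 amu × 931.49 MeV/amu = 1726.95 MeV
BE/A = 1726.95 MeV / 201 = 8.592 MeV/nucleon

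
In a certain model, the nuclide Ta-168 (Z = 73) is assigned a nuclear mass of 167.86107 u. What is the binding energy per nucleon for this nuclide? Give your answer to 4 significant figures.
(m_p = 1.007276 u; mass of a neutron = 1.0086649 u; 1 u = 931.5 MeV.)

8.280 MeV/nucleon

The nucleus contains 73 protons and 168 − 73 = 95 neutrons.
Mass of separated nucleons = 73(1.007276) + 95(1.0086649) = 73.531148 + 95.8231655 = 169.3543135 u
Δm = 169.3543135 − 167.86107 = 1.4932435 u
Converting to energy: 1.4932435 u × 931.5 MeV/u = 1390.96 MeV
BE/A = 1390.96 MeV / 168 = 8.280 MeV/nucleon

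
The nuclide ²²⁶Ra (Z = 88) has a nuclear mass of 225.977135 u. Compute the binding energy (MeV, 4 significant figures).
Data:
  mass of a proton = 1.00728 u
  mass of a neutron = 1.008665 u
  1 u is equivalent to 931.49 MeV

1732 MeV

Z = 88, so N = A − Z = 226 − 88 = 138.
Total constituent mass: 88 × 1.00728 + 138 × 1.008665 = 227.836410 u
Mass defect Δm = 227.836410 − 225.977135 = 1.859275 u
Binding energy = Δm·c² = 1.859275 × 931.49 MeV/u = 1731.90 MeV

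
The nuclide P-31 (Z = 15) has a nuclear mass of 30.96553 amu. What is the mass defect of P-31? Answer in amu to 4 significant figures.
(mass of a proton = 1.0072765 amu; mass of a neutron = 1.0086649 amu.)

With 15 protons and 16 neutrons (A = 31):
Σm = 15·m_p + 16·m_n = 15.1091475 + 16.1386384 = 31.2477859 amu
Δm = 31.2477859 − 30.96553 = 0.2822559 amu

0.2823 amu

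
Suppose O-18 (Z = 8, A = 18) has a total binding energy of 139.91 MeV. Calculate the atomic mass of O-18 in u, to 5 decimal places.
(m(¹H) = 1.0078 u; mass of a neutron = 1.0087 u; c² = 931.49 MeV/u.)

17.99920 u

Mass defect = 139.91 MeV / (931.49 MeV/u) = 0.1502002 u
Constituent mass = 8(1.0078) + 10(1.0087) = 18.1494 u
Atomic mass = 18.1494 − 0.1502002 = 17.9991998 u ≈ 17.99920 u (to 5 decimal places)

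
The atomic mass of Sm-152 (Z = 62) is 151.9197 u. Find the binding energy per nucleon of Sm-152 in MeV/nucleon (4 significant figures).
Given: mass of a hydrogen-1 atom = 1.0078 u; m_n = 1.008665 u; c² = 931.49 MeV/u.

8.235 MeV/nucleon

With 62 protons and 90 neutrons (A = 152):
Mass of separated nucleons = 62(1.0078) + 90(1.008665) = 62.4836 + 90.779850 = 153.263450 u
The mass defect is 153.263450 − 151.9197 = 1.343750 u.
E_B = 1.343750 × 931.49 = 1251.69 MeV
Per nucleon: 1251.69 / 152 = 8.235 MeV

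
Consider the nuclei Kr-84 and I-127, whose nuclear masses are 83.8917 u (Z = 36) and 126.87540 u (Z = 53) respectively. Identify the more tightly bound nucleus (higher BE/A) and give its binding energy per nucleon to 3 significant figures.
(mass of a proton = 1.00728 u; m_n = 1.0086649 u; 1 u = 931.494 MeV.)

Kr-84; 8.72 MeV/nucleon

Kr-84: Σm = 36(1.00728) + 48(1.0086649) = 84.6779952 u; Δm = 0.7862952 u; E_B = 732.43 MeV; E_B/A = 8.719 MeV
I-127: Σm = 53(1.00728) + 74(1.0086649) = 128.0270426 u; Δm = 1.1516426 u; E_B = 1072.75 MeV; E_B/A = 8.447 MeV
Kr-84 has the higher binding energy per nucleon, so it is the more tightly bound nucleus.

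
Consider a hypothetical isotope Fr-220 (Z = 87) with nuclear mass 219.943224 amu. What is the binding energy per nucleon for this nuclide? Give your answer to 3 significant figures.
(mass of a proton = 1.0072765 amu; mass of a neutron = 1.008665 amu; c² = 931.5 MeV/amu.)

Z = 87, so N = A − Z = 220 − 87 = 133.
Σm = 87·m_p + 133·m_n = 87.6330555 + 134.152445 = 221.7855005 amu
The mass defect is 221.7855005 − 219.943224 = 1.8422765 amu.
E_B = 1.8422765 × 931.5 = 1716.08 MeV
Dividing by A = 220 gives 7.800 MeV per nucleon.

7.80 MeV/nucleon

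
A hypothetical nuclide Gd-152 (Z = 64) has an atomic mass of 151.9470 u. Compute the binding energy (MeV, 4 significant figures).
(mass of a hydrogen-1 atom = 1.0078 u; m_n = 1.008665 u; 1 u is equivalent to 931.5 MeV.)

With 64 protons and 88 neutrons (A = 152):
Σm = 64·m(¹H) + 88·m_n = 64.4992 + 88.762520 = 153.261720 u
The mass defect is 153.261720 − 151.9470 = 1.314720 u.
E_B = 1.314720 × 931.5 = 1224.66 MeV

1225 MeV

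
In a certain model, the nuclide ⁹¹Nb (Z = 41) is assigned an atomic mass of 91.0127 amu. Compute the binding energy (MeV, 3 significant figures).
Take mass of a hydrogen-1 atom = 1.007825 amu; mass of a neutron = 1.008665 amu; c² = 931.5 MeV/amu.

With 41 protons and 50 neutrons (A = 91):
Σm = 41·m(¹H) + 50·m_n = 41.320825 + 50.433250 = 91.754075 amu
The mass defect is 91.754075 − 91.0127 = 0.741375 amu.
Converting to energy: 0.741375 amu × 931.5 MeV/amu = 690.591 MeV

691 MeV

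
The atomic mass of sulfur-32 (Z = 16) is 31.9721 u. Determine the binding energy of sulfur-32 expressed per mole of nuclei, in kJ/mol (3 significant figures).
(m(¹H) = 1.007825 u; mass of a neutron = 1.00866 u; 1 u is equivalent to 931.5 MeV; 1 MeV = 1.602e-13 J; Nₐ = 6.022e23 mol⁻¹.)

2.62e+10 kJ/mol

With 16 protons and 16 neutrons (A = 32):
Σm = 16·m(¹H) + 16·m_n = 16.125200 + 16.13856 = 32.263760 u
Δm = 32.263760 − 31.9721 = 0.291660 u
Converting to energy: 0.291660 u × 931.5 MeV/u = 271.681 MeV
Per nucleus in joules: 271.681 MeV × 1.602e-13 J/MeV = 4.3523e-11 J
Per mole: 4.3523e-11 J × 6.022e23 mol⁻¹ = 2.6210e+13 J/mol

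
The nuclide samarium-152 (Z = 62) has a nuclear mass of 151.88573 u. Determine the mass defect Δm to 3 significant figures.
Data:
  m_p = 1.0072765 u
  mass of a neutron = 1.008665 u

Z = 62, so N = A − Z = 152 − 62 = 90.
Total constituent mass: 62 × 1.0072765 + 90 × 1.008665 = 153.2309930 u
The mass defect is 153.2309930 − 151.88573 = 1.3452630 u.

1.35 u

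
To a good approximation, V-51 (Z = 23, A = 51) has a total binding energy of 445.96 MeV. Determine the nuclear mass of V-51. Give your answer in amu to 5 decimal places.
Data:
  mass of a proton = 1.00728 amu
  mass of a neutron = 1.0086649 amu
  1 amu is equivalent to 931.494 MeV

50.93130 amu

Mass defect = 445.96 MeV / (931.494 MeV/amu) = 0.4787578 amu
Constituent mass = 23(1.00728) + 28(1.0086649) = 51.4100572 amu
Nuclear mass = 51.4100572 − 0.4787578 = 50.9312994 amu ≈ 50.93130 amu (to 5 decimal places)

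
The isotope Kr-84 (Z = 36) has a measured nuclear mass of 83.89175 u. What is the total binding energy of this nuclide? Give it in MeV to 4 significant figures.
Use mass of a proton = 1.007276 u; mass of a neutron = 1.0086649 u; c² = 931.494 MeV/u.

The nucleus contains 36 protons and 84 − 36 = 48 neutrons.
Σm = 36·m_p + 48·m_n = 36.261936 + 48.4159152 = 84.6778512 u
Δm = 84.6778512 − 83.89175 = 0.7861012 u
Binding energy = Δm·c² = 0.7861012 × 931.494 MeV/u = 732.249 MeV

732.2 MeV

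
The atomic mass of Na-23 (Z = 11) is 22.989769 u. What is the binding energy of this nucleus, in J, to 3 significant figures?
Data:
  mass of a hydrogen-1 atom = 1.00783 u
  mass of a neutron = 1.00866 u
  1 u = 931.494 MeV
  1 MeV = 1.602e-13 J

Z = 11, so N = A − Z = 23 − 11 = 12.
Σm = 11·m(¹H) + 12·m_n = 11.08613 + 12.10392 = 23.19005 u
Δm = 23.19005 − 22.989769 = 0.200281 u
Binding energy = Δm·c² = 0.200281 × 931.494 MeV/u = 186.561 MeV
In joules: 186.561 MeV × 1.602e-13 J/MeV = 2.9887e-11 J

2.99e-11 J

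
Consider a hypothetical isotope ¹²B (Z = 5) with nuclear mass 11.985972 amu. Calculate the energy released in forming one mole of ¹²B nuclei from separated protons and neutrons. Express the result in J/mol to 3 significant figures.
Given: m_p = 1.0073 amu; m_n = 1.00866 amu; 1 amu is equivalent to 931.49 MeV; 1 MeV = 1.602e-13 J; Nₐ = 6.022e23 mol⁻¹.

9.99e+12 J/mol

The nucleus contains 5 protons and 12 − 5 = 7 neutrons.
Total constituent mass: 5 × 1.0073 + 7 × 1.00866 = 12.09712 amu
The mass defect is 12.09712 − 11.985972 = 0.111148 amu.
Binding energy = Δm·c² = 0.111148 × 931.49 MeV/amu = 103.533 MeV
Per nucleus in joules: 103.533 MeV × 1.602e-13 J/MeV = 1.6586e-11 J
Per mole: 1.6586e-11 J × 6.022e23 mol⁻¹ = 9.9881e+12 J/mol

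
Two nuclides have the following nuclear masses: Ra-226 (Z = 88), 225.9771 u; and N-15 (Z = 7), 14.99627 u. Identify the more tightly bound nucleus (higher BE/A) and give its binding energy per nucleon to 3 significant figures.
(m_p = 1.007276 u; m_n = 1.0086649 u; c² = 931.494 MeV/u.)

Ra-226: Σm = 88(1.007276) + 138(1.0086649) = 227.8360442 u; Δm = 1.8589442 u; E_B = 1731.6 MeV; E_B/A = 7.662 MeV
N-15: Σm = 7(1.007276) + 8(1.0086649) = 15.1202512 u; Δm = 0.1239812 u; E_B = 115.49 MeV; E_B/A = 7.699 MeV
N-15 has the higher binding energy per nucleon, so it is the more tightly bound nucleus.

N-15; 7.70 MeV/nucleon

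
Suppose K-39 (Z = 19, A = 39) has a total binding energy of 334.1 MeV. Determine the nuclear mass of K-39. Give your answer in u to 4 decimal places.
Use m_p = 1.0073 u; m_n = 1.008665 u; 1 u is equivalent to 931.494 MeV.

38.9533 u

Mass defect = 334.1 MeV / (931.494 MeV/u) = 0.358671 u
Constituent mass = 19(1.0073) + 20(1.008665) = 39.312000 u
Nuclear mass = 39.312000 − 0.358671 = 38.953329 u ≈ 38.9533 u (to 4 decimal places)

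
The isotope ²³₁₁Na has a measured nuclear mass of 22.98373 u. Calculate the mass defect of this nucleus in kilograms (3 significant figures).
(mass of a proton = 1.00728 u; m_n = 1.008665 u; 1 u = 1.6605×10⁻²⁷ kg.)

Total constituent mass: 11 × 1.00728 + 12 × 1.008665 = 23.184060 u
Δm = 23.184060 − 22.98373 = 0.200330 u
In SI units: 0.200330 u × 1.6605×10⁻²⁷ kg/u = 3.3265e-28 kg

3.33e-28 kg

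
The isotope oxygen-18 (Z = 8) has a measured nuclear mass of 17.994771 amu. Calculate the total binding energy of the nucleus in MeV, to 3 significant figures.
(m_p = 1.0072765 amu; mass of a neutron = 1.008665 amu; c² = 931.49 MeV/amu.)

140 MeV

Total constituent mass: 8 × 1.0072765 + 10 × 1.008665 = 18.1448620 amu
Mass defect Δm = 18.1448620 − 17.994771 = 0.1500910 amu
Binding energy = Δm·c² = 0.1500910 × 931.49 MeV/amu = 139.808 MeV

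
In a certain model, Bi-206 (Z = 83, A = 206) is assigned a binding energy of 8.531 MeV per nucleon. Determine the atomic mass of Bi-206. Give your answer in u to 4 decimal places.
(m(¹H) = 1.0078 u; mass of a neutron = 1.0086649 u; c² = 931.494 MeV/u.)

Total binding energy = 206 × 8.531 = 1757.386 MeV
Mass defect = 1757.386 MeV / (931.494 MeV/u) = 1.886632 u
Constituent mass = 83(1.0078) + 123(1.0086649) = 207.7131827 u
Atomic mass = 207.7131827 − 1.886632 = 205.8265507 u ≈ 205.8266 u (to 4 decimal places)

205.8266 u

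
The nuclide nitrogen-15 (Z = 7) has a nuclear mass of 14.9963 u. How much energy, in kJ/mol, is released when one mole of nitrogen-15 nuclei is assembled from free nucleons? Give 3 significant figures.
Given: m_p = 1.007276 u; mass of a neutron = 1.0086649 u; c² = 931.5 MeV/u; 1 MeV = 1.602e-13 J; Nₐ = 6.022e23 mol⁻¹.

1.11e+10 kJ/mol

The nucleus contains 7 protons and 15 − 7 = 8 neutrons.
Σm = 7·m_p + 8·m_n = 7.050932 + 8.0693192 = 15.1202512 u
The mass defect is 15.1202512 − 14.9963 = 0.1239512 u.
Converting to energy: 0.1239512 u × 931.5 MeV/u = 115.461 MeV
Per nucleus in joules: 115.461 MeV × 1.602e-13 J/MeV = 1.8497e-11 J
Per mole: 1.8497e-11 J × 6.022e23 mol⁻¹ = 1.1139e+13 J/mol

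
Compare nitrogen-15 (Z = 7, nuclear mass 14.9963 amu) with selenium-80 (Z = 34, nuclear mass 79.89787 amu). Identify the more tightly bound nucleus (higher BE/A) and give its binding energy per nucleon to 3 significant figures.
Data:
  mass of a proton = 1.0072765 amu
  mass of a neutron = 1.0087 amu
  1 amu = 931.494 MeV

selenium-80; 8.73 MeV/nucleon

nitrogen-15: Σm = 7(1.0072765) + 8(1.0087) = 15.1205355 amu; Δm = 0.1242355 amu; E_B = 115.7246 MeV; E_B/A = 7.71497 MeV
selenium-80: Σm = 34(1.0072765) + 46(1.0087) = 80.6476010 amu; Δm = 0.7497310 amu; E_B = 698.37 MeV; E_B/A = 8.730 MeV
selenium-80 has the higher binding energy per nucleon, so it is the more tightly bound nucleus.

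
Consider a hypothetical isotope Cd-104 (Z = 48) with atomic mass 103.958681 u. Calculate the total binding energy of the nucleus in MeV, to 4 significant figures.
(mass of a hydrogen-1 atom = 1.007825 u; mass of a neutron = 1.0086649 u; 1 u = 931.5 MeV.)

Z = 48, so N = A − Z = 104 − 48 = 56.
Mass of separated nucleons = 48(1.007825) + 56(1.0086649) = 48.375600 + 56.4852344 = 104.8608344 u
The mass defect is 104.8608344 − 103.958681 = 0.9021534 u.
Converting to energy: 0.9021534 u × 931.5 MeV/u = 840.356 MeV

840.4 MeV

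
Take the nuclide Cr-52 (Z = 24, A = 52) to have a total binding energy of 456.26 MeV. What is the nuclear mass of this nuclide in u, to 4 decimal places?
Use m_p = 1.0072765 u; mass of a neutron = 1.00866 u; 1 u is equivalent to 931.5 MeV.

Mass defect = 456.26 MeV / (931.5 MeV/u) = 0.489812 u
Constituent mass = 24(1.0072765) + 28(1.00866) = 52.4171160 u
Nuclear mass = 52.4171160 − 0.489812 = 51.9273040 u ≈ 51.9273 u (to 4 decimal places)

51.9273 u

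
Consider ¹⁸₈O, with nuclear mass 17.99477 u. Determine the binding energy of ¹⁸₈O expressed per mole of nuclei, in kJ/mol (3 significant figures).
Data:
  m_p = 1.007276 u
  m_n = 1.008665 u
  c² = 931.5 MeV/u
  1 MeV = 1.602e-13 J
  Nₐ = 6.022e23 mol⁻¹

Σm = 8·m_p + 10·m_n = 8.058208 + 10.086650 = 18.144858 u
Mass defect Δm = 18.144858 − 17.99477 = 0.150088 u
E_B = 0.150088 × 931.5 = 139.807 MeV
Per nucleus in joules: 139.807 MeV × 1.602e-13 J/MeV = 2.2397e-11 J
Per mole: 2.2397e-11 J × 6.022e23 mol⁻¹ = 1.3487e+13 J/mol

1.35e+10 kJ/mol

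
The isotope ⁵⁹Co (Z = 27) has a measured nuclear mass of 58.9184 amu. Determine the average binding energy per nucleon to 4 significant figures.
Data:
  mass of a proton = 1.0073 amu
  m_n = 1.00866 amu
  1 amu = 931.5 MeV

8.775 MeV/nucleon

Mass of separated nucleons = 27(1.0073) + 32(1.00866) = 27.1971 + 32.27712 = 59.47422 amu
The mass defect is 59.47422 − 58.9184 = 0.55582 amu.
Converting to energy: 0.55582 amu × 931.5 MeV/amu = 517.746 MeV
BE/A = 517.746 MeV / 59 = 8.775 MeV/nucleon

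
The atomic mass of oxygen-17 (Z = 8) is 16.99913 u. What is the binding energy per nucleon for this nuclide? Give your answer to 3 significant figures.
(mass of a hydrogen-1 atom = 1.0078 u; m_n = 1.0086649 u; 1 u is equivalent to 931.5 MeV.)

7.74 MeV/nucleon

With 8 protons and 9 neutrons (A = 17):
Total constituent mass: 8 × 1.0078 + 9 × 1.0086649 = 17.1403841 u
Δm = 17.1403841 − 16.99913 = 0.1412541 u
E_B = 0.1412541 × 931.5 = 131.578 MeV
BE/A = 131.578 MeV / 17 = 7.740 MeV/nucleon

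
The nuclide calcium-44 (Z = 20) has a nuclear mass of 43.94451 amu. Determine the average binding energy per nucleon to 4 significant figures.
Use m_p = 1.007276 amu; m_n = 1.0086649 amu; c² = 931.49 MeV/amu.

8.658 MeV/nucleon

Total constituent mass: 20 × 1.007276 + 24 × 1.0086649 = 44.3534776 amu
The mass defect is 44.3534776 − 43.94451 = 0.4089676 amu.
Converting to energy: 0.4089676 amu × 931.49 MeV/amu = 380.949 MeV
BE/A = 380.949 MeV / 44 = 8.658 MeV/nucleon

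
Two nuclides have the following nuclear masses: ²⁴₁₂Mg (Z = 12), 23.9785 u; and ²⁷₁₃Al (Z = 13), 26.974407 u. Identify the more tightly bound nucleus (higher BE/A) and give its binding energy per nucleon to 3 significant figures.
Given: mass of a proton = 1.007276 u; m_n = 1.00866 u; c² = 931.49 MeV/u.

²⁷₁₃Al; 8.33 MeV/nucleon

²⁴₁₂Mg: Σm = 12(1.007276) + 12(1.00866) = 24.191232 u; Δm = 0.212732 u; E_B = 198.16 MeV; E_B/A = 8.257 MeV
²⁷₁₃Al: Σm = 13(1.007276) + 14(1.00866) = 27.215828 u; Δm = 0.241421 u; E_B = 224.88 MeV; E_B/A = 8.329 MeV
²⁷₁₃Al has the higher binding energy per nucleon, so it is the more tightly bound nucleus.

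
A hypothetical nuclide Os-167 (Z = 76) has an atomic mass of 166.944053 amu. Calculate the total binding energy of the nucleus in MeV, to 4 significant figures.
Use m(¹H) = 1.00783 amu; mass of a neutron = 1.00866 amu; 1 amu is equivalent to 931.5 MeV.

The nucleus contains 76 protons and 167 − 76 = 91 neutrons.
Mass of separated nucleons = 76(1.00783) + 91(1.00866) = 76.59508 + 91.78806 = 168.38314 amu
Δm = 168.38314 − 166.944053 = 1.439087 amu
E_B = 1.439087 × 931.5 = 1340.51 MeV

1341 MeV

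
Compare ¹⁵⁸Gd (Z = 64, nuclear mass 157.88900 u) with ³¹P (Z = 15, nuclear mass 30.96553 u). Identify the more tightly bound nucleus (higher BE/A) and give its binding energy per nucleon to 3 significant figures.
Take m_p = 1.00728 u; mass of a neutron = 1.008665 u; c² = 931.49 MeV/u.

¹⁵⁸Gd: Σm = 64(1.00728) + 94(1.008665) = 159.280430 u; Δm = 1.391430 u; E_B = 1296.1 MeV; E_B/A = 8.203 MeV
³¹P: Σm = 15(1.00728) + 16(1.008665) = 31.247840 u; Δm = 0.282310 u; E_B = 262.97 MeV; E_B/A = 8.483 MeV
³¹P has the higher binding energy per nucleon, so it is the more tightly bound nucleus.

³¹P; 8.48 MeV/nucleon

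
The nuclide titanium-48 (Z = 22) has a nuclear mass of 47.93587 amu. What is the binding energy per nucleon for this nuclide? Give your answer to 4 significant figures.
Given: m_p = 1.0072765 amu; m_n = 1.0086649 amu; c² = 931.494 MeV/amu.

8.723 MeV/nucleon

Total constituent mass: 22 × 1.0072765 + 26 × 1.0086649 = 48.3853704 amu
Mass defect Δm = 48.3853704 − 47.93587 = 0.4495004 amu
E_B = 0.4495004 × 931.494 = 418.707 MeV
Dividing by A = 48 gives 8.723 MeV per nucleon.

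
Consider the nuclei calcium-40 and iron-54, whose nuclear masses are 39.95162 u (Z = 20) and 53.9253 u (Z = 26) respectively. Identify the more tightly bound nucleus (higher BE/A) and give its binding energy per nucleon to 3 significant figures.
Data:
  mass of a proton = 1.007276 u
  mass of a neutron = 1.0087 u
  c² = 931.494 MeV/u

calcium-40: Σm = 20(1.007276) + 20(1.0087) = 40.319520 u; Δm = 0.367900 u; E_B = 342.697 MeV; E_B/A = 8.567 MeV
iron-54: Σm = 26(1.007276) + 28(1.0087) = 54.432776 u; Δm = 0.507476 u; E_B = 472.71 MeV; E_B/A = 8.754 MeV
iron-54 has the higher binding energy per nucleon, so it is the more tightly bound nucleus.

iron-54; 8.75 MeV/nucleon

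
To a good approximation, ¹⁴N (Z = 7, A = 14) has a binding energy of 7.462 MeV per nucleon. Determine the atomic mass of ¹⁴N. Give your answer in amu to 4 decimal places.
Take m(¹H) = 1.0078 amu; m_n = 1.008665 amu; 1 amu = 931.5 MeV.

14.0031 amu

Total binding energy = 14 × 7.462 = 104.468 MeV
Mass defect = 104.468 MeV / (931.5 MeV/amu) = 0.112150 amu
Constituent mass = 7(1.0078) + 7(1.008665) = 14.115255 amu
Atomic mass = 14.115255 − 0.112150 = 14.003105 amu ≈ 14.0031 amu (to 4 decimal places)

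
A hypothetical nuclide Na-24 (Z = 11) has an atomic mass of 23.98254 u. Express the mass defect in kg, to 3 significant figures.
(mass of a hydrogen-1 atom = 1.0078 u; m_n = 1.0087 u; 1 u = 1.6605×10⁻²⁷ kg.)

The nucleus contains 11 protons and 24 − 11 = 13 neutrons.
Mass of separated nucleons = 11(1.0078) + 13(1.0087) = 11.0858 + 13.1131 = 24.1989 u
The mass defect is 24.1989 − 23.98254 = 0.21636 u.
In SI units: 0.21636 u × 1.6605×10⁻²⁷ kg/u = 3.5927e-28 kg

3.59e-28 kg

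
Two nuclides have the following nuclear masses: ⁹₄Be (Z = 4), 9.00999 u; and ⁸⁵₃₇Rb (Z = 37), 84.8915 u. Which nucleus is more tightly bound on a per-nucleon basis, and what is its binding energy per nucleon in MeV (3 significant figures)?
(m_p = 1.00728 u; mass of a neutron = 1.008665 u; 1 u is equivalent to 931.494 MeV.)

⁸⁵₃₇Rb; 8.70 MeV/nucleon

⁹₄Be: Σm = 4(1.00728) + 5(1.008665) = 9.072445 u; Δm = 0.062455 u; E_B = 58.176 MeV; E_B/A = 6.464 MeV
⁸⁵₃₇Rb: Σm = 37(1.00728) + 48(1.008665) = 85.685280 u; Δm = 0.793780 u; E_B = 739.40 MeV; E_B/A = 8.699 MeV
⁸⁵₃₇Rb has the higher binding energy per nucleon, so it is the more tightly bound nucleus.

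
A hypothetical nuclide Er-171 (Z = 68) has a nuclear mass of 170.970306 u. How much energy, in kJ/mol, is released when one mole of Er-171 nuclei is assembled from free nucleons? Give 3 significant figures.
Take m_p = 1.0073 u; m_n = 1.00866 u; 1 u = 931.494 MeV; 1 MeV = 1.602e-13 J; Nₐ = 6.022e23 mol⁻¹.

The nucleus contains 68 protons and 171 − 68 = 103 neutrons.
Total constituent mass: 68 × 1.0073 + 103 × 1.00866 = 172.38838 u
Δm = 172.38838 − 170.970306 = 1.418074 u
Binding energy = Δm·c² = 1.418074 × 931.494 MeV/u = 1320.93 MeV
Per nucleus in joules: 1320.93 MeV × 1.602e-13 J/MeV = 2.1161e-10 J
Per mole: 2.1161e-10 J × 6.022e23 mol⁻¹ = 1.2743e+14 J/mol

1.27e+11 kJ/mol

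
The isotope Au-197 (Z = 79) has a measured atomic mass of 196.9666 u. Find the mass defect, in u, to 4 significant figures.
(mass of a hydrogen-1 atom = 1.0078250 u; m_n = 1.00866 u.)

1.673 u

Σm = 79·m(¹H) + 118·m_n = 79.6181750 + 119.02188 = 198.6400550 u
Δm = 198.6400550 − 196.9666 = 1.6734550 u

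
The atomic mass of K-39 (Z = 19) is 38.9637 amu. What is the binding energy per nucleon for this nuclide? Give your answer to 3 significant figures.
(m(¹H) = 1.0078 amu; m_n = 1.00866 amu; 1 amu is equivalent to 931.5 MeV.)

The nucleus contains 19 protons and 39 − 19 = 20 neutrons.
Total constituent mass: 19 × 1.0078 + 20 × 1.00866 = 39.32140 amu
The mass defect is 39.32140 − 38.9637 = 0.35770 amu.
E_B = 0.35770 × 931.5 = 333.198 MeV
Per nucleon: 333.198 / 39 = 8.544 MeV

8.54 MeV/nucleon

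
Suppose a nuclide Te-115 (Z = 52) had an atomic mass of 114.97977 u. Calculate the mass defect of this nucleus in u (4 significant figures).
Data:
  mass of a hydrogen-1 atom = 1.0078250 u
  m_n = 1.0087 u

0.9752 u

Z = 52, so N = A − Z = 115 − 52 = 63.
Σm = 52·m(¹H) + 63·m_n = 52.4069000 + 63.5481 = 115.9550000 u
The mass defect is 115.9550000 − 114.97977 = 0.9752300 u.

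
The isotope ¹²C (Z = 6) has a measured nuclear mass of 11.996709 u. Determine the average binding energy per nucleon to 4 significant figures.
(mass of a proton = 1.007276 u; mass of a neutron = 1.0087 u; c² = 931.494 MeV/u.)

The nucleus contains 6 protons and 12 − 6 = 6 neutrons.
Σm = 6·m_p + 6·m_n = 6.043656 + 6.0522 = 12.095856 u
The mass defect is 12.095856 − 11.996709 = 0.099147 u.
Converting to energy: 0.099147 u × 931.494 MeV/u = 92.3548 MeV
Dividing by A = 12 gives 7.696 MeV per nucleon.

7.696 MeV/nucleon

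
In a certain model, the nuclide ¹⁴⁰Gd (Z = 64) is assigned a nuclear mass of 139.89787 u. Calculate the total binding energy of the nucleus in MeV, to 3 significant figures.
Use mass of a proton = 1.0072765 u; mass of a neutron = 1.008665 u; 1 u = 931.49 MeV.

1140 MeV

Mass of separated nucleons = 64(1.0072765) + 76(1.008665) = 64.4656960 + 76.658540 = 141.1242360 u
The mass defect is 141.1242360 − 139.89787 = 1.2263660 u.
Binding energy = Δm·c² = 1.2263660 × 931.49 MeV/u = 1142.35 MeV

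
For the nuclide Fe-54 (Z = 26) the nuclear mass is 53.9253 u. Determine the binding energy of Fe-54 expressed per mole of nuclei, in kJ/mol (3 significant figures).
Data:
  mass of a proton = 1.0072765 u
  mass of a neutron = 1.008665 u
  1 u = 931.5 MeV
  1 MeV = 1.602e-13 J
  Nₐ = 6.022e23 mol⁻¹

Mass of separated nucleons = 26(1.0072765) + 28(1.008665) = 26.1891890 + 28.242620 = 54.4318090 u
Δm = 54.4318090 − 53.9253 = 0.5065090 u
E_B = 0.5065090 × 931.5 = 471.813 MeV
Per nucleus in joules: 471.813 MeV × 1.602e-13 J/MeV = 7.5584e-11 J
Per mole: 7.5584e-11 J × 6.022e23 mol⁻¹ = 4.5517e+13 J/mol

4.55e+10 kJ/mol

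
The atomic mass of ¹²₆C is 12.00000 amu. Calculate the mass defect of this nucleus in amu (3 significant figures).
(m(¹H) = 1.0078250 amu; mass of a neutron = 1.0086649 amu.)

0.0989 amu

With 6 protons and 6 neutrons (A = 12):
Mass of separated nucleons = 6(1.0078250) + 6(1.0086649) = 6.0469500 + 6.0519894 = 12.0989394 amu
The mass defect is 12.0989394 − 12.00000 = 0.0989394 amu.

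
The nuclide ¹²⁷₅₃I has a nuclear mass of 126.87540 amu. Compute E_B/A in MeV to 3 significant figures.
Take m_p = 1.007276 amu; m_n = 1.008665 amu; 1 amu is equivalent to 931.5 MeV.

8.45 MeV/nucleon

The nucleus contains 53 protons and 127 − 53 = 74 neutrons.
Total constituent mass: 53 × 1.007276 + 74 × 1.008665 = 128.026838 amu
The mass defect is 128.026838 − 126.87540 = 1.151438 amu.
Converting to energy: 1.151438 amu × 931.5 MeV/amu = 1072.56 MeV
Per nucleon: 1072.56 / 127 = 8.445 MeV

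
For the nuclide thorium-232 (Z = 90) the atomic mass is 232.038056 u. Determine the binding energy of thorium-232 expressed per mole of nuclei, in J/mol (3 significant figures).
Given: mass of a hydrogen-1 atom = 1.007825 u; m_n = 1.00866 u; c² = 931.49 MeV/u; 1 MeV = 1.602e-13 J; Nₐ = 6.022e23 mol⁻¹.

1.70e+14 J/mol

Σm = 90·m(¹H) + 142·m_n = 90.704250 + 143.22972 = 233.933970 u
Δm = 233.933970 − 232.038056 = 1.895914 u
Converting to energy: 1.895914 u × 931.49 MeV/u = 1766.02 MeV
Per nucleus in joules: 1766.02 MeV × 1.602e-13 J/MeV = 2.8292e-10 J
Per mole: 2.8292e-10 J × 6.022e23 mol⁻¹ = 1.7037e+14 J/mol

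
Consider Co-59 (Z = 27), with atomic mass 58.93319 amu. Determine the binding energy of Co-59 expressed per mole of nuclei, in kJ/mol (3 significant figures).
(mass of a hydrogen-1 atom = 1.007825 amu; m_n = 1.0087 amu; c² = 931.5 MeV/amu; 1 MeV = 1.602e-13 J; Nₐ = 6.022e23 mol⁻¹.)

Mass of separated nucleons = 27(1.007825) + 32(1.0087) = 27.211275 + 32.2784 = 59.489675 amu
Mass defect Δm = 59.489675 − 58.93319 = 0.556485 amu
Binding energy = Δm·c² = 0.556485 × 931.5 MeV/amu = 518.366 MeV
Per nucleus in joules: 518.366 MeV × 1.602e-13 J/MeV = 8.3042e-11 J
Per mole: 8.3042e-11 J × 6.022e23 mol⁻¹ = 5.0008e+13 J/mol

5.00e+10 kJ/mol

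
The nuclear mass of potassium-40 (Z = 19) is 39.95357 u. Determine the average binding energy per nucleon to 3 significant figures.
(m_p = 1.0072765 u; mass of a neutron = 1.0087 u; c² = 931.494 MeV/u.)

With 19 protons and 21 neutrons (A = 40):
Mass of separated nucleons = 19(1.0072765) + 21(1.0087) = 19.1382535 + 21.1827 = 40.3209535 u
The mass defect is 40.3209535 − 39.95357 = 0.3673835 u.
Converting to energy: 0.3673835 u × 931.494 MeV/u = 342.216 MeV
Dividing by A = 40 gives 8.555 MeV per nucleon.

8.56 MeV/nucleon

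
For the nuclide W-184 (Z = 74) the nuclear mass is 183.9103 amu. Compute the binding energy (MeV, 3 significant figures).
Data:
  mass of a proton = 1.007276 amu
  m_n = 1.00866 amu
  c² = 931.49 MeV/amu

1470 MeV

The nucleus contains 74 protons and 184 − 74 = 110 neutrons.
Mass of separated nucleons = 74(1.007276) + 110(1.00866) = 74.538424 + 110.95260 = 185.491024 amu
Mass defect Δm = 185.491024 − 183.9103 = 1.580724 amu
Converting to energy: 1.580724 amu × 931.49 MeV/amu = 1472.43 MeV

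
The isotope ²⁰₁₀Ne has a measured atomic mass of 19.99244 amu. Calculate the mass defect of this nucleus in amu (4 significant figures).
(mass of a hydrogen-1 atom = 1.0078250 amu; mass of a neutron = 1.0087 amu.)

The nucleus contains 10 protons and 20 − 10 = 10 neutrons.
Σm = 10·m(¹H) + 10·m_n = 10.0782500 + 10.0870 = 20.1652500 amu
Mass defect Δm = 20.1652500 − 19.99244 = 0.1728100 amu

0.1728 amu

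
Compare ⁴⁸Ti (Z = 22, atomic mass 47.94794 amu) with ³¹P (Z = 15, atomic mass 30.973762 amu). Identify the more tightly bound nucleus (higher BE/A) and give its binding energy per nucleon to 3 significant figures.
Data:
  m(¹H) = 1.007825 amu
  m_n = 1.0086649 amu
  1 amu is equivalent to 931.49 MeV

⁴⁸Ti: Σm = 22(1.007825) + 26(1.0086649) = 48.3974374 amu; Δm = 0.4494974 amu; E_B = 418.70 MeV; E_B/A = 8.723 MeV
³¹P: Σm = 15(1.007825) + 16(1.0086649) = 31.2560134 amu; Δm = 0.2822514 amu; E_B = 262.91 MeV; E_B/A = 8.481 MeV
⁴⁸Ti has the higher binding energy per nucleon, so it is the more tightly bound nucleus.

⁴⁸Ti; 8.72 MeV/nucleon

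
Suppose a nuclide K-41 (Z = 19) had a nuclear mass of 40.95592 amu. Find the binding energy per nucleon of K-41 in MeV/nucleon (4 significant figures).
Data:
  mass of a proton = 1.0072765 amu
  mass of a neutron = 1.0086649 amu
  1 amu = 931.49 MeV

The nucleus contains 19 protons and 41 − 19 = 22 neutrons.
Mass of separated nucleons = 19(1.0072765) + 22(1.0086649) = 19.1382535 + 22.1906278 = 41.3288813 amu
Δm = 41.3288813 − 40.95592 = 0.3729613 amu
E_B = 0.3729613 × 931.49 = 347.410 MeV
BE/A = 347.410 MeV / 41 = 8.473 MeV/nucleon

8.473 MeV/nucleon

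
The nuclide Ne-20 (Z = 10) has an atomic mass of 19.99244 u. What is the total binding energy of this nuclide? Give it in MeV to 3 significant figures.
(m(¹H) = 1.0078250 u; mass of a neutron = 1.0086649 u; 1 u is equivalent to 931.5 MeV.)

161 MeV

Σm = 10·m(¹H) + 10·m_n = 10.0782500 + 10.0866490 = 20.1648990 u
The mass defect is 20.1648990 − 19.99244 = 0.1724590 u.
Converting to energy: 0.1724590 u × 931.5 MeV/u = 160.646 MeV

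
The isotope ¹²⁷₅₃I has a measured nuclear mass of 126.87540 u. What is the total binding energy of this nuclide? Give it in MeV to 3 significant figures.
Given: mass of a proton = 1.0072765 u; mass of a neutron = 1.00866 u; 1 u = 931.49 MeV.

1070 MeV

Total constituent mass: 53 × 1.0072765 + 74 × 1.00866 = 128.0264945 u
Mass defect Δm = 128.0264945 − 126.87540 = 1.1510945 u
E_B = 1.1510945 × 931.49 = 1072.23 MeV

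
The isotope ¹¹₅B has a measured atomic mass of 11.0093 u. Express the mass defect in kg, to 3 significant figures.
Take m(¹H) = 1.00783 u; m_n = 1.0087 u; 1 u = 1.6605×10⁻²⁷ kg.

Z = 5, so N = A − Z = 11 − 5 = 6.
Σm = 5·m(¹H) + 6·m_n = 5.03915 + 6.0522 = 11.09135 u
The mass defect is 11.09135 − 11.0093 = 0.08205 u.
In SI units: 0.08205 u × 1.6605×10⁻²⁷ kg/u = 1.3624e-28 kg

1.36e-28 kg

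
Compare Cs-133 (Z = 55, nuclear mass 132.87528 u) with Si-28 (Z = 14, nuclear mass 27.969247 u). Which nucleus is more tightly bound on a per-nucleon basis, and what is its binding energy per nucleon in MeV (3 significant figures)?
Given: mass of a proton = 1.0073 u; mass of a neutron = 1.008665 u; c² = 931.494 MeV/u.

Si-28; 8.46 MeV/nucleon

Cs-133: Σm = 55(1.0073) + 78(1.008665) = 134.077370 u; Δm = 1.202090 u; E_B = 1119.7 MeV; E_B/A = 8.419 MeV
Si-28: Σm = 14(1.0073) + 14(1.008665) = 28.223510 u; Δm = 0.254263 u; E_B = 236.84 MeV; E_B/A = 8.459 MeV
Si-28 has the higher binding energy per nucleon, so it is the more tightly bound nucleus.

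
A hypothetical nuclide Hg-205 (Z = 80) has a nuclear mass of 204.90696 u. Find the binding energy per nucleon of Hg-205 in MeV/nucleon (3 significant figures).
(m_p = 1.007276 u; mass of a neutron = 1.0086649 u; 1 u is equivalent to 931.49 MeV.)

7.99 MeV/nucleon

With 80 protons and 125 neutrons (A = 205):
Mass of separated nucleons = 80(1.007276) + 125(1.0086649) = 80.582080 + 126.0831125 = 206.6651925 u
The mass defect is 206.6651925 − 204.90696 = 1.7582325 u.
Binding energy = Δm·c² = 1.7582325 × 931.49 MeV/u = 1637.78 MeV
Dividing by A = 205 gives 7.989 MeV per nucleon.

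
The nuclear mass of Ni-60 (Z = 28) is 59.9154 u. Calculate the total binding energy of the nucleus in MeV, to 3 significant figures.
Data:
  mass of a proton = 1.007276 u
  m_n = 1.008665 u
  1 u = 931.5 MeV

527 MeV

Z = 28, so N = A − Z = 60 − 28 = 32.
Total constituent mass: 28 × 1.007276 + 32 × 1.008665 = 60.481008 u
The mass defect is 60.481008 − 59.9154 = 0.565608 u.
Binding energy = Δm·c² = 0.565608 × 931.5 MeV/u = 526.864 MeV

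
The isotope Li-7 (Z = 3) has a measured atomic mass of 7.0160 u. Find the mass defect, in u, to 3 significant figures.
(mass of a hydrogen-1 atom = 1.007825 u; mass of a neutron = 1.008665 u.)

The nucleus contains 3 protons and 7 − 3 = 4 neutrons.
Mass of separated nucleons = 3(1.007825) + 4(1.008665) = 3.023475 + 4.034660 = 7.058135 u
Mass defect Δm = 7.058135 − 7.0160 = 0.042135 u

0.0421 u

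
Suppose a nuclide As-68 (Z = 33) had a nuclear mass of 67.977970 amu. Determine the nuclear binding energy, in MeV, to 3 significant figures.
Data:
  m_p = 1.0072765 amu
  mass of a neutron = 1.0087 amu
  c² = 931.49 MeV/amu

Z = 33, so N = A − Z = 68 − 33 = 35.
Mass of separated nucleons = 33(1.0072765) + 35(1.0087) = 33.2401245 + 35.3045 = 68.5446245 amu
Mass defect Δm = 68.5446245 − 67.977970 = 0.5666545 amu
E_B = 0.5666545 × 931.49 = 527.833 MeV

528 MeV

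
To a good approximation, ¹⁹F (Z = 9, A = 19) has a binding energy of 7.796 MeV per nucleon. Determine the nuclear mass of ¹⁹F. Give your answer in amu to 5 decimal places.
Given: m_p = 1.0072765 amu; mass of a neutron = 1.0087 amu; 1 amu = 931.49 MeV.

Total binding energy = 19 × 7.796 = 148.124 MeV
Mass defect = 148.124 MeV / (931.49 MeV/amu) = 0.1590183 amu
Constituent mass = 9(1.0072765) + 10(1.0087) = 19.1524885 amu
Nuclear mass = 19.1524885 − 0.1590183 = 18.9934702 amu ≈ 18.99347 amu (to 5 decimal places)

18.99347 amu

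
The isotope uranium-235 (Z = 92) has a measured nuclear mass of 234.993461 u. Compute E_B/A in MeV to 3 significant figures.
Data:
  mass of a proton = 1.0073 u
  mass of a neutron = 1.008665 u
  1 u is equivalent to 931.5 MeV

7.60 MeV/nucleon

Mass of separated nucleons = 92(1.0073) + 143(1.008665) = 92.6716 + 144.239095 = 236.910695 u
Δm = 236.910695 − 234.993461 = 1.917234 u
Binding energy = Δm·c² = 1.917234 × 931.5 MeV/u = 1785.90 MeV
Dividing by A = 235 gives 7.600 MeV per nucleon.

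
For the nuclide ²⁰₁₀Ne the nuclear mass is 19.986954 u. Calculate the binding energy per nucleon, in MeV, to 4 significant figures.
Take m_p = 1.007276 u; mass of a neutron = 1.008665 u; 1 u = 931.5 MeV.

The nucleus contains 10 protons and 20 − 10 = 10 neutrons.
Σm = 10·m_p + 10·m_n = 10.072760 + 10.086650 = 20.159410 u
Δm = 20.159410 − 19.986954 = 0.172456 u
Binding energy = Δm·c² = 0.172456 × 931.5 MeV/u = 160.643 MeV
Per nucleon: 160.643 / 20 = 8.032 MeV

8.032 MeV/nucleon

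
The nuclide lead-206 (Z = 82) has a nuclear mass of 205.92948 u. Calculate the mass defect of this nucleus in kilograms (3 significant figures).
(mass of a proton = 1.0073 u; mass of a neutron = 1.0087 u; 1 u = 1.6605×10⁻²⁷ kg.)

Σm = 82·m_p + 124·m_n = 82.5986 + 125.0788 = 207.6774 u
The mass defect is 207.6774 − 205.92948 = 1.74792 u.
In SI units: 1.74792 u × 1.6605×10⁻²⁷ kg/u = 2.9024e-27 kg

2.90e-27 kg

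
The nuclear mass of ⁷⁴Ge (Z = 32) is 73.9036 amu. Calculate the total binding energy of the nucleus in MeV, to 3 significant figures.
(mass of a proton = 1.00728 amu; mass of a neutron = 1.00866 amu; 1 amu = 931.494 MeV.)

646 MeV

Mass of separated nucleons = 32(1.00728) + 42(1.00866) = 32.23296 + 42.36372 = 74.59668 amu
The mass defect is 74.59668 − 73.9036 = 0.69308 amu.
Converting to energy: 0.69308 amu × 931.494 MeV/amu = 645.600 MeV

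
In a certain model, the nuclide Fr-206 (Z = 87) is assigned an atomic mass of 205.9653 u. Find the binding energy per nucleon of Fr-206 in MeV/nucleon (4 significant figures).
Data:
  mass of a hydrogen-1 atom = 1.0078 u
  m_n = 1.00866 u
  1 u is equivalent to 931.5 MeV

The nucleus contains 87 protons and 206 − 87 = 119 neutrons.
Mass of separated nucleons = 87(1.0078) + 119(1.00866) = 87.6786 + 120.03054 = 207.70914 u
Δm = 207.70914 − 205.9653 = 1.74384 u
Binding energy = Δm·c² = 1.74384 × 931.5 MeV/u = 1624.39 MeV
Dividing by A = 206 gives 7.885 MeV per nucleon.

7.885 MeV/nucleon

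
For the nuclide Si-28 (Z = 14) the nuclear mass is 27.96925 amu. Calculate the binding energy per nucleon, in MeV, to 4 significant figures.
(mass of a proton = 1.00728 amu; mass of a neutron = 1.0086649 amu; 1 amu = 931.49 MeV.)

8.449 MeV/nucleon

Total constituent mass: 14 × 1.00728 + 14 × 1.0086649 = 28.2232286 amu
Δm = 28.2232286 − 27.96925 = 0.2539786 amu
Binding energy = Δm·c² = 0.2539786 × 931.49 MeV/amu = 236.579 MeV
BE/A = 236.579 MeV / 28 = 8.449 MeV/nucleon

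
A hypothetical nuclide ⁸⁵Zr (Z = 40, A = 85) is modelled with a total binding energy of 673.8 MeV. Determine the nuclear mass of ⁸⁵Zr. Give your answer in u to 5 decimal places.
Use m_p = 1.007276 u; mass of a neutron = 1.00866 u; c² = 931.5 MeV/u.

Mass defect = 673.8 MeV / (931.5 MeV/u) = 0.7233494 u
Constituent mass = 40(1.007276) + 45(1.00866) = 85.680740 u
Nuclear mass = 85.680740 − 0.7233494 = 84.9573906 u ≈ 84.95739 u (to 5 decimal places)

84.95739 u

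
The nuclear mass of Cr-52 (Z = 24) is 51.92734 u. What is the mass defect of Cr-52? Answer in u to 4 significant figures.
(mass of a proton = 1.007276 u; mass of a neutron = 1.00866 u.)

Z = 24, so N = A − Z = 52 − 24 = 28.
Σm = 24·m_p + 28·m_n = 24.174624 + 28.24248 = 52.417104 u
Δm = 52.417104 − 51.92734 = 0.489764 u

0.4898 u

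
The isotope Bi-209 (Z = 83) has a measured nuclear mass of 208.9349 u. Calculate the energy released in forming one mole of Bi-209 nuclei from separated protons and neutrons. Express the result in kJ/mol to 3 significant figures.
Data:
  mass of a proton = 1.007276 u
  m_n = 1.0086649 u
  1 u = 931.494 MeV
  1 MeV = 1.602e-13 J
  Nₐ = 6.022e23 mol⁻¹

1.58e+11 kJ/mol

Σm = 83·m_p + 126·m_n = 83.603908 + 127.0917774 = 210.6956854 u
The mass defect is 210.6956854 − 208.9349 = 1.7607854 u.
E_B = 1.7607854 × 931.494 = 1640.16 MeV
Per nucleus in joules: 1640.16 MeV × 1.602e-13 J/MeV = 2.6275e-10 J
Per mole: 2.6275e-10 J × 6.022e23 mol⁻¹ = 1.5823e+14 J/mol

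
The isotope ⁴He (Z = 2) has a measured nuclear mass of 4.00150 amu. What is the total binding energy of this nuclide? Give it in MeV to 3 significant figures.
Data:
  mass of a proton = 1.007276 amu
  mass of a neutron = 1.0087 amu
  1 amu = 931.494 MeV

28.4 MeV

With 2 protons and 2 neutrons (A = 4):
Total constituent mass: 2 × 1.007276 + 2 × 1.0087 = 4.031952 amu
Mass defect Δm = 4.031952 − 4.00150 = 0.030452 amu
Binding energy = Δm·c² = 0.030452 × 931.494 MeV/amu = 28.3659 MeV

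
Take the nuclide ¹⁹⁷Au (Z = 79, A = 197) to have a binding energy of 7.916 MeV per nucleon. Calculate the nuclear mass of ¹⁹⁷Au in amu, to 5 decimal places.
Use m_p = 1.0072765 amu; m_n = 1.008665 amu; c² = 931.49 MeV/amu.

Total binding energy = 197 × 7.916 = 1559.452 MeV
Mass defect = 1559.452 MeV / (931.49 MeV/amu) = 1.6741479 amu
Constituent mass = 79(1.0072765) + 118(1.008665) = 198.5973135 amu
Nuclear mass = 198.5973135 − 1.6741479 = 196.9231656 amu ≈ 196.92317 amu (to 5 decimal places)

196.92317 amu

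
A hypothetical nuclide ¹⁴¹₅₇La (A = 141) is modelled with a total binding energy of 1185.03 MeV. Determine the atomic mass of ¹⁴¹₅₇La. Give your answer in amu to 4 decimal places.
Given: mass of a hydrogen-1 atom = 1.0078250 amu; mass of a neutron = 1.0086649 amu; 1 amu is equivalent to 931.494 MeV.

Mass defect = 1185.03 MeV / (931.494 MeV/amu) = 1.272182 amu
Constituent mass = 57(1.0078250) + 84(1.0086649) = 142.1738766 amu
Atomic mass = 142.1738766 − 1.272182 = 140.9016946 amu ≈ 140.9017 amu (to 4 decimal places)

140.9017 amu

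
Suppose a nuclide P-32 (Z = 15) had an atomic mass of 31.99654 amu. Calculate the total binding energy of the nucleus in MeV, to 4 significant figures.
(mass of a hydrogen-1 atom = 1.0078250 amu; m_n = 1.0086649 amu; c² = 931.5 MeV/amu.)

The nucleus contains 15 protons and 32 − 15 = 17 neutrons.
Mass of separated nucleons = 15(1.0078250) + 17(1.0086649) = 15.1173750 + 17.1473033 = 32.2646783 amu
Δm = 32.2646783 − 31.99654 = 0.2681383 amu
Converting to energy: 0.2681383 amu × 931.5 MeV/amu = 249.771 MeV

249.8 MeV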